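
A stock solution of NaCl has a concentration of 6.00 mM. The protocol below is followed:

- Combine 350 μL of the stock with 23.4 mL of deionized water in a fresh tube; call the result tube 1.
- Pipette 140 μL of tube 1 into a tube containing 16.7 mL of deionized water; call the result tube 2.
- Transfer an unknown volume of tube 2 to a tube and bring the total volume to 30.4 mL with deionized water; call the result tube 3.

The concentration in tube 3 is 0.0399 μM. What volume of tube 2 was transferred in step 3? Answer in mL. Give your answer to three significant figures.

Step 1: 350 μL + 23.4 mL = 23750 μL total → factor 23750/350 = 67.857
Step 2: 140 μL + 16.7 mL = 16840 μL total → factor 16840/140 = 120.29
Step 3: v brought to 30.4 mL → factor = 30.4 mL/v
Product of known-step factors = 8162.2
Overall factor = 6.00 mM / (0.0399 μM) = 1.5038 × 10^5
Step-3 factor = 1.5038 × 10^5 / 8162.2 = 18.423
v = 30.4 mL / 18.423 = 1.65 mL

1.65 mL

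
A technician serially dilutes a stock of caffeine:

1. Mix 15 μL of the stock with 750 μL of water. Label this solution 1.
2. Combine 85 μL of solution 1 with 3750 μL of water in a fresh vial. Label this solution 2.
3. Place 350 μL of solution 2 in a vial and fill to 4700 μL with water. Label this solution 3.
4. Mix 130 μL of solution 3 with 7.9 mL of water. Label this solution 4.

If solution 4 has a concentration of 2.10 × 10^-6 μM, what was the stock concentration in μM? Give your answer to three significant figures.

Step 1: 15 μL + 750 μL = 765 μL total → factor 765/15 = 51
Step 2: 85 μL + 3750 μL = 3835 μL total → factor 3835/85 = 45.118
Step 3: 350 μL brought to 4700 μL → factor 4700/350 = 13.429
Step 4: 130 μL + 7.9 mL = 8030 μL total → factor 8030/130 = 61.769
Overall dilution factor = 51 × 45.118 × 13.429 × 61.769 = 1.9086 × 10^6
Stock = 2.10 × 10^-6 μM × 1.9086 × 10^6 = 4.01 μM

4.01 μM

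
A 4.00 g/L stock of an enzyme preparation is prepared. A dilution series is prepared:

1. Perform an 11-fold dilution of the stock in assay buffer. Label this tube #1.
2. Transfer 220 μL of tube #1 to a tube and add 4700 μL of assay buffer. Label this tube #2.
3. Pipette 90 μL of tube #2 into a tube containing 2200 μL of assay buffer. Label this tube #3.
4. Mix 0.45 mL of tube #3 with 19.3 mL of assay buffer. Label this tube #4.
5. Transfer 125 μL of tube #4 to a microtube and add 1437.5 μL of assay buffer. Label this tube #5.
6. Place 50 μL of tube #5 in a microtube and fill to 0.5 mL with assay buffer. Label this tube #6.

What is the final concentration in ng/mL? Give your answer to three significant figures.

0.116 ng/mL

Step 1: 11-fold → factor 11
Step 2: 220 μL + 4700 μL = 4920 μL total → factor 4920/220 = 22.364
Step 3: 90 μL + 2200 μL = 2290 μL total → factor 2290/90 = 25.444
Step 4: 0.45 mL + 19.3 mL = 19.75 mL total → factor 19.75/0.45 = 43.889
Step 5: 125 μL + 1437.5 μL = 1562.5 μL total → factor 1562.5/125 = 12.5
Step 6: 50 μL brought to 0.5 mL → factor 500/50 = 10
Overall dilution factor = 11 × 22.364 × 25.444 × 43.889 × 12.5 × 10 = 3.4339 × 10^7
Final = 4.00 g/L / 3.4339 × 10^7 = 1.165 × 10^-7 g/L = 0.116 ng/mL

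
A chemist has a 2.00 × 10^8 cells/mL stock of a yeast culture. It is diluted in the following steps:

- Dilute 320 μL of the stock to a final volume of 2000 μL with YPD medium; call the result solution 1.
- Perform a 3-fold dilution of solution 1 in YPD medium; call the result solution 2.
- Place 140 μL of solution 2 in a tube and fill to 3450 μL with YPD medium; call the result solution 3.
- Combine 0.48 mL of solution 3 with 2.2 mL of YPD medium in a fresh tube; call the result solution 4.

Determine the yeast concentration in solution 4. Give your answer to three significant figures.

7.75 × 10^4 cells/mL

Step 1: 320 μL brought to 2000 μL → factor 2000/320 = 6.25
Step 2: 3-fold → factor 3
Step 3: 140 μL brought to 3450 μL → factor 3450/140 = 24.643
Step 4: 0.48 mL + 2.2 mL = 2.68 mL total → factor 2.68/0.48 = 5.5833
Overall dilution factor = 6.25 × 3 × 24.643 × 5.5833 = 2579.8
Final = 2.00 × 10^8 cells/mL / 2579.8 = 7.75 × 10^4 cells/mL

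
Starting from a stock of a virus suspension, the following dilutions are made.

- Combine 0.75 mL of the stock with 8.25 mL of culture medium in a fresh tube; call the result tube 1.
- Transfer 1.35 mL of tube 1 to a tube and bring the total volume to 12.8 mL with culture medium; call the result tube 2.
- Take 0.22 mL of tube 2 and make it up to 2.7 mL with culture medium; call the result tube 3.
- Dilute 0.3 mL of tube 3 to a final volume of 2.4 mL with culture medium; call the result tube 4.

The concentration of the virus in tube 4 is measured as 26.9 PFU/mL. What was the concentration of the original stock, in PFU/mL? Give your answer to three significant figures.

Step 1: 0.75 mL + 8.25 mL = 9 mL total → factor 9/0.75 = 12
Step 2: 1.35 mL brought to 12.8 mL → factor 12.8/1.35 = 9.4815
Step 3: 0.22 mL brought to 2.7 mL → factor 2.7/0.22 = 12.273
Step 4: 0.3 mL brought to 2.4 mL → factor 2.4/0.3 = 8
Overall dilution factor = 12 × 9.4815 × 12.273 × 8 = 11171
Stock = 26.9 PFU/mL × 11171 = 3.00 × 10^5 PFU/mL

3.00 × 10^5 PFU/mL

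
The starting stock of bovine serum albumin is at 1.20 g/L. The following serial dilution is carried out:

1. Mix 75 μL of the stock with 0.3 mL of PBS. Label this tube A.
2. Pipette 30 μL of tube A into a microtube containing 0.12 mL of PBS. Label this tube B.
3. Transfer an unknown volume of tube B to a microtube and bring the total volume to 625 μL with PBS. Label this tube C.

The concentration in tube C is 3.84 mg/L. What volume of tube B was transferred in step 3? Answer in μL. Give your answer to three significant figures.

Step 1: 75 μL + 0.3 mL = 375 μL total → factor 375/75 = 5
Step 2: 30 μL + 0.12 mL = 150 μL total → factor 150/30 = 5
Step 3: v brought to 625 μL → factor = 625 μL/v
Product of known-step factors = 25
Overall factor = 1.20 g/L / (3.84 mg/L) = 312.5
Step-3 factor = 312.5 / 25 = 12.5
v = 625 μL / 12.5 = 50.0 μL

50.0 μL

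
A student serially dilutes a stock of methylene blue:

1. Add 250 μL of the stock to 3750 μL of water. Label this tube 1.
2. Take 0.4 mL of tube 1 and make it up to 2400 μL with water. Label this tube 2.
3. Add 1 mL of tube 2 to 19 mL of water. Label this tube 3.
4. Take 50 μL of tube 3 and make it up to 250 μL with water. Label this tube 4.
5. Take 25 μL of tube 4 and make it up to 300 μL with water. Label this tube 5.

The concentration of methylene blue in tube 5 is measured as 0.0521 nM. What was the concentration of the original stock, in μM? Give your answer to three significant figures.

6.00 μM

Step 1: 250 μL + 3750 μL = 4000 μL total → factor 4000/250 = 16
Step 2: 0.4 mL brought to 2400 μL → factor 2.4/0.4 = 6
Step 3: 1 mL + 19 mL = 20 mL total → factor 20/1 = 20
Step 4: 50 μL brought to 250 μL → factor 250/50 = 5
Step 5: 25 μL brought to 300 μL → factor 300/25 = 12
Overall dilution factor = 16 × 6 × 20 × 5 × 12 = 1.152 × 10^5
Stock = 0.0521 nM × 1.152 × 10^5 = 6002 nM = 6.00 μM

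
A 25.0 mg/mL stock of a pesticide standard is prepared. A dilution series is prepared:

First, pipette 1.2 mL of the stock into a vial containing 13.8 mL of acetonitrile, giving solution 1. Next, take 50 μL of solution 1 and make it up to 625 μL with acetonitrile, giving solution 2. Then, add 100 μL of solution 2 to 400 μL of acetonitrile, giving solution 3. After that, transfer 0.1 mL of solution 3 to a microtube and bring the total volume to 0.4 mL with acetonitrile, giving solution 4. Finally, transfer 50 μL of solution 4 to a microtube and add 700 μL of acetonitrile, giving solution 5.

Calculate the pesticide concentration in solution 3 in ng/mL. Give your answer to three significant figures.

Step 1: 1.2 mL + 13.8 mL = 15 mL total → factor 15/1.2 = 12.5
Step 2: 50 μL brought to 625 μL → factor 625/50 = 12.5
Step 3: 100 μL + 400 μL = 500 μL total → factor 500/100 = 5
Dilution factor through solution 3 = 12.5 × 12.5 × 5 = 781.25
[solution 3] = 25.0 mg/mL / 781.25 = 0.03200 mg/mL = 3.20 × 10^4 ng/mL

3.20 × 10^4 ng/mL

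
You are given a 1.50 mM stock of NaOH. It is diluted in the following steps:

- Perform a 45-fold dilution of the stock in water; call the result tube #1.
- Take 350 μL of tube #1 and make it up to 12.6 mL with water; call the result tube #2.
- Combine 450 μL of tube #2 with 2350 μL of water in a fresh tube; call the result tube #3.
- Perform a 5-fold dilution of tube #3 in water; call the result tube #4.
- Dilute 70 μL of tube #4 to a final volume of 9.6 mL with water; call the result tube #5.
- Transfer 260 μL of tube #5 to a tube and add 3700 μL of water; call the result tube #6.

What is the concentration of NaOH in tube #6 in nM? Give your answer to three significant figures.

Step 1: 45-fold → factor 45
Step 2: 350 μL brought to 12.6 mL → factor 12600/350 = 36
Step 3: 450 μL + 2350 μL = 2800 μL total → factor 2800/450 = 6.2222
Step 4: 5-fold → factor 5
Step 5: 70 μL brought to 9.6 mL → factor 9600/70 = 137.14
Step 6: 260 μL + 3700 μL = 3960 μL total → factor 3960/260 = 15.231
Overall dilution factor = 45 × 36 × 6.2222 × 5 × 137.14 × 15.231 = 1.0528 × 10^8
Final = 1.50 mM / 1.0528 × 10^8 = 1.425 × 10^-8 mM = 0.0142 nM

0.0142 nM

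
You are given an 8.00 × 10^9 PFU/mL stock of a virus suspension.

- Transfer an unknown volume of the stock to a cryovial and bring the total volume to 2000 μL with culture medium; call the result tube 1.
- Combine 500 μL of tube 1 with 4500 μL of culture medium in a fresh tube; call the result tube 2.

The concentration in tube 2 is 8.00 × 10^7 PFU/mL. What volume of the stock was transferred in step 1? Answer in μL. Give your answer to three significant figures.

200 μL

Step 1: v brought to 2000 μL → factor = 2000 μL/v
Step 2: 500 μL + 4500 μL = 5000 μL total → factor 5000/500 = 10
Product of known-step factors = 10
Overall factor = 8.00 × 10^9 PFU/mL / (8.00 × 10^7 PFU/mL) = 100
Step-1 factor = 100 / 10 = 10
v = 2000 μL / 10 = 200 μL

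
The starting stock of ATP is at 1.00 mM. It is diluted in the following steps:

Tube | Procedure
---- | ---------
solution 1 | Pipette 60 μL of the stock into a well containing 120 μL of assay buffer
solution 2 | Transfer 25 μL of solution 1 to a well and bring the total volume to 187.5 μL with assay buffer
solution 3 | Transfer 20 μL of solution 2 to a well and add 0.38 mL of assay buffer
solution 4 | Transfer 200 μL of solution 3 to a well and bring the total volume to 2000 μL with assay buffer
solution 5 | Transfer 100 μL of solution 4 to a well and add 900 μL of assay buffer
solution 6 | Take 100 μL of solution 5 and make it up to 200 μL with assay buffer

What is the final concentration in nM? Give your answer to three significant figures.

Step 1: 60 μL + 120 μL = 180 μL total → factor 180/60 = 3
Step 2: 25 μL brought to 187.5 μL → factor 187.5/25 = 7.5
Step 3: 20 μL + 0.38 mL = 400 μL total → factor 400/20 = 20
Step 4: 200 μL brought to 2000 μL → factor 2000/200 = 10
Step 5: 100 μL + 900 μL = 1000 μL total → factor 1000/100 = 10
Step 6: 100 μL brought to 200 μL → factor 200/100 = 2
Overall dilution factor = 3 × 7.5 × 20 × 10 × 10 × 2 = 90000
Final = 1.00 mM / 90000 = 1.111 × 10^-5 mM = 11.1 nM

11.1 nM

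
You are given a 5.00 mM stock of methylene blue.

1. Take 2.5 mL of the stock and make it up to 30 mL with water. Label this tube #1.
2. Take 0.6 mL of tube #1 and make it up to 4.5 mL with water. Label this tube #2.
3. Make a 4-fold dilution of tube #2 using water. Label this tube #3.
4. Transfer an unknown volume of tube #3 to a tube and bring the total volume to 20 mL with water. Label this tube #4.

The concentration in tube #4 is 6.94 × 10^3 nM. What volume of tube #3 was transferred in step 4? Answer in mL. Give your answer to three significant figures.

Step 1: 2.5 mL brought to 30 mL → factor 30/2.5 = 12
Step 2: 0.6 mL brought to 4.5 mL → factor 4.5/0.6 = 7.5
Step 3: 4-fold → factor 4
Step 4: v brought to 20 mL → factor = 20 mL/v
Product of known-step factors = 360
Overall factor = 5.00 mM / (6.94 × 10^3 nM) = 720.46
Step-4 factor = 720.46 / 360 = 2.0013
v = 20 mL / 2.0013 = 9.99 mL

9.99 mL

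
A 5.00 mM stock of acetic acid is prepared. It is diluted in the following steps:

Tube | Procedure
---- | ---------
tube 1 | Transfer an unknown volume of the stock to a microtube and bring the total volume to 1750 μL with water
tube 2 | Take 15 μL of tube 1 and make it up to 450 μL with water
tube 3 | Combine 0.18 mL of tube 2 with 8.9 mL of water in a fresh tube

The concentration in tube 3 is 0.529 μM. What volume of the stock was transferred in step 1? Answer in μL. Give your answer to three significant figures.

280 μL

Step 1: v brought to 1750 μL → factor = 1750 μL/v
Step 2: 15 μL brought to 450 μL → factor 450/15 = 30
Step 3: 0.18 mL + 8.9 mL = 9.08 mL total → factor 9.08/0.18 = 50.444
Product of known-step factors = 1513.3
Overall factor = 5.00 mM / (0.529 μM) = 9451.8
Step-1 factor = 9451.8 / 1513.3 = 6.2457
v = 1750 μL / 6.2457 = 280 μL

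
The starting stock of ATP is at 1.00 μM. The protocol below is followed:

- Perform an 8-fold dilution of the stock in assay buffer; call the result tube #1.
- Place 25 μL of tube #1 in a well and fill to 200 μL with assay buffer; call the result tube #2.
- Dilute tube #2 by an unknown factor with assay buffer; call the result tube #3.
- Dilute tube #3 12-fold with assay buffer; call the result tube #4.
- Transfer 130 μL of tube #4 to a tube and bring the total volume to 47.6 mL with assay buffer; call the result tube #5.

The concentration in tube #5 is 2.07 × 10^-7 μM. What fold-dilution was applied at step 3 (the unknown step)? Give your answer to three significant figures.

17.2-fold

Step 1: 8-fold → factor 8
Step 2: 25 μL brought to 200 μL → factor 200/25 = 8
Step 3: unknown factor x
Step 4: 12-fold → factor 12
Step 5: 130 μL brought to 47.6 mL → factor 47600/130 = 366.15
Product of known-step factors = 2.8121 × 10^5
Overall factor = 1.00 μM / (2.07 × 10^-7 μM) = 4.8309 × 10^6
x = 4.8309 × 10^6 / 2.8121 × 10^5 = 17.2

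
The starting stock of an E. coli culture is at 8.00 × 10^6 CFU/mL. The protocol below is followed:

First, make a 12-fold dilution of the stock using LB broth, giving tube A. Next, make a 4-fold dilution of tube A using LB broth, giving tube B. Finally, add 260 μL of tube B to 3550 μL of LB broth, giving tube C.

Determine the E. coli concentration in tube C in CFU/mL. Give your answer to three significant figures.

1.14 × 10^4 CFU/mL

Step 1: 12-fold → factor 12
Step 2: 4-fold → factor 4
Step 3: 260 μL + 3550 μL = 3810 μL total → factor 3810/260 = 14.654
Overall dilution factor = 12 × 4 × 14.654 = 703.38
Final = 8.00 × 10^6 CFU/mL / 703.38 = 1.14 × 10^4 CFU/mL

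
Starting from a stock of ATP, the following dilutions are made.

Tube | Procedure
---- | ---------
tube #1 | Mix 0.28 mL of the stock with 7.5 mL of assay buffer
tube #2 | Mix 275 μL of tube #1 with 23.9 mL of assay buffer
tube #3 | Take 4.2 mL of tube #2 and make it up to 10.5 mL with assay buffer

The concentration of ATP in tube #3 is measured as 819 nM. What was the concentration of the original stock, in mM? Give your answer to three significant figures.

Step 1: 0.28 mL + 7.5 mL = 7.78 mL total → factor 7.78/0.28 = 27.786
Step 2: 275 μL + 23.9 mL = 24175 μL total → factor 24175/275 = 87.909
Step 3: 4.2 mL brought to 10.5 mL → factor 10.5/4.2 = 2.5
Overall dilution factor = 27.786 × 87.909 × 2.5 = 6106.5
Stock = 819 nM × 6106.5 = 5.001 × 10^6 nM = 5.00 mM

5.00 mM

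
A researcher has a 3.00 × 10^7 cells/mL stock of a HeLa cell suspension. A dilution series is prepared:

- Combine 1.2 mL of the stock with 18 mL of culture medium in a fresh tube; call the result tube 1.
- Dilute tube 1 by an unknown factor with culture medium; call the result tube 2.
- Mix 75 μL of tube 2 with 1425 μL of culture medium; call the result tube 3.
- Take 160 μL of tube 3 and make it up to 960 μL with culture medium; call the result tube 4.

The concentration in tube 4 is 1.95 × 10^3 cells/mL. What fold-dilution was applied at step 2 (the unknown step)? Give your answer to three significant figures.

Step 1: 1.2 mL + 18 mL = 19.2 mL total → factor 19.2/1.2 = 16
Step 2: unknown factor x
Step 3: 75 μL + 1425 μL = 1500 μL total → factor 1500/75 = 20
Step 4: 160 μL brought to 960 μL → factor 960/160 = 6
Product of known-step factors = 1920
Overall factor = 3.00 × 10^7 cells/mL / (1.95 × 10^3 cells/mL) = 15385
x = 15385 / 1920 = 8.01

8.01-fold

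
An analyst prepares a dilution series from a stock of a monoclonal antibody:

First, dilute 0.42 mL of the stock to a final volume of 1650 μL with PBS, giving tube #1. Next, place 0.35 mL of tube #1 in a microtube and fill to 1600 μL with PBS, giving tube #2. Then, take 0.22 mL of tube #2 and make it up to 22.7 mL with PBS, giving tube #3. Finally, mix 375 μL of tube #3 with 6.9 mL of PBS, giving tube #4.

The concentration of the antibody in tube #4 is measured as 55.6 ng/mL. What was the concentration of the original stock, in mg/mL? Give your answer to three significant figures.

2.00 mg/mL

Step 1: 0.42 mL brought to 1650 μL → factor 1.65/0.42 = 3.9286
Step 2: 0.35 mL brought to 1600 μL → factor 1.6/0.35 = 4.5714
Step 3: 0.22 mL brought to 22.7 mL → factor 22.7/0.22 = 103.18
Step 4: 375 μL + 6.9 mL = 7275 μL total → factor 7275/375 = 19.4
Overall dilution factor = 3.9286 × 4.5714 × 103.18 × 19.4 = 35949
Stock = 55.6 ng/mL × 35949 = 1.999 × 10^6 ng/mL = 2.00 mg/mL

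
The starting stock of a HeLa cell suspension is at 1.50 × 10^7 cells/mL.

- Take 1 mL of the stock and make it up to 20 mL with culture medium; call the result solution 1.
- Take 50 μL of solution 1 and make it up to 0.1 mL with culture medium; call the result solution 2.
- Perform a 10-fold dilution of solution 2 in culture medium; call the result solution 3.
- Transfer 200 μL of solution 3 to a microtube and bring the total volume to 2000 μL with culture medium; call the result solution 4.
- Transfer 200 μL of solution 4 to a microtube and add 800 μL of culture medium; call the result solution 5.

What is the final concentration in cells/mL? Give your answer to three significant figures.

750 cells/mL

Step 1: 1 mL brought to 20 mL → factor 20/1 = 20
Step 2: 50 μL brought to 0.1 mL → factor 100/50 = 2
Step 3: 10-fold → factor 10
Step 4: 200 μL brought to 2000 μL → factor 2000/200 = 10
Step 5: 200 μL + 800 μL = 1000 μL total → factor 1000/200 = 5
Overall dilution factor = 20 × 2 × 10 × 10 × 5 = 20000
Final = 1.50 × 10^7 cells/mL / 20000 = 750 cells/mL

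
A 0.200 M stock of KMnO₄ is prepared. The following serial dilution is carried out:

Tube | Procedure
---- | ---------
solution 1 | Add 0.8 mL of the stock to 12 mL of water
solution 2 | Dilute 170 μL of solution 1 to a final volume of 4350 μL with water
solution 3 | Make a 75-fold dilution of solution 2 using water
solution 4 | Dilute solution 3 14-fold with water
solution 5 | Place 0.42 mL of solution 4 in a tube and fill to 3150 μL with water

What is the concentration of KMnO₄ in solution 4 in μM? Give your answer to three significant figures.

0.465 μM

Step 1: 0.8 mL + 12 mL = 12.8 mL total → factor 12.8/0.8 = 16
Step 2: 170 μL brought to 4350 μL → factor 4350/170 = 25.588
Step 3: 75-fold → factor 75
Step 4: 14-fold → factor 14
Dilution factor through solution 4 = 16 × 25.588 × 75 × 14 = 4.2988 × 10^5
[solution 4] = 0.200 M / 4.2988 × 10^5 = 4.652 × 10^-7 M = 0.465 μM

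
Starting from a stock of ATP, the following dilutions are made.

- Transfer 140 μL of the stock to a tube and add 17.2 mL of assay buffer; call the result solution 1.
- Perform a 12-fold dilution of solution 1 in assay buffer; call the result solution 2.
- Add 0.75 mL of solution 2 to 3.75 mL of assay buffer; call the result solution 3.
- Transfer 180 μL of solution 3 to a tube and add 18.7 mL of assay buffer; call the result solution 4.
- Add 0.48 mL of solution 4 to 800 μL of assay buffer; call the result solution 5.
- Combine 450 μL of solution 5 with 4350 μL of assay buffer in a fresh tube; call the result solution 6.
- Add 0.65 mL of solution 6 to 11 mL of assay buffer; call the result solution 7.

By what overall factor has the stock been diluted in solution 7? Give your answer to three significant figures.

Step 1: 140 μL + 17.2 mL = 17340 μL total → factor 17340/140 = 123.86
Step 2: 12-fold → factor 12
Step 3: 0.75 mL + 3.75 mL = 4.5 mL total → factor 4.5/0.75 = 6
Step 4: 180 μL + 18.7 mL = 18880 μL total → factor 18880/180 = 104.89
Step 5: 0.48 mL + 800 μL = 1.28 mL total → factor 1.28/0.48 = 2.6667
Step 6: 450 μL + 4350 μL = 4800 μL total → factor 4800/450 = 10.667
Step 7: 0.65 mL + 11 mL = 11.65 mL total → factor 11.65/0.65 = 17.923
Overall dilution factor = 123.86 × 12 × 6 × 104.89 × 2.6667 × 10.667 × 17.923 = 4.7686 × 10^8

4.77 × 10^8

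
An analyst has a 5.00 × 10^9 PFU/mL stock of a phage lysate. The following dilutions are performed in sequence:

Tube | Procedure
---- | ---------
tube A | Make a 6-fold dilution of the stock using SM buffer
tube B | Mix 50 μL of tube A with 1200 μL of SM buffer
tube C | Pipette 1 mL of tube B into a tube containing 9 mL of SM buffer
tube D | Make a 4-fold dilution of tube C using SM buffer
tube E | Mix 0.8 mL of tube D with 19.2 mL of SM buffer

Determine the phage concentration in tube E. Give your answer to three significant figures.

3.33 × 10^4 PFU/mL

Step 1: 6-fold → factor 6
Step 2: 50 μL + 1200 μL = 1250 μL total → factor 1250/50 = 25
Step 3: 1 mL + 9 mL = 10 mL total → factor 10/1 = 10
Step 4: 4-fold → factor 4
Step 5: 0.8 mL + 19.2 mL = 20 mL total → factor 20/0.8 = 25
Overall dilution factor = 6 × 25 × 10 × 4 × 25 = 1.5 × 10^5
Final = 5.00 × 10^9 PFU/mL / 1.5 × 10^5 = 3.33 × 10^4 PFU/mL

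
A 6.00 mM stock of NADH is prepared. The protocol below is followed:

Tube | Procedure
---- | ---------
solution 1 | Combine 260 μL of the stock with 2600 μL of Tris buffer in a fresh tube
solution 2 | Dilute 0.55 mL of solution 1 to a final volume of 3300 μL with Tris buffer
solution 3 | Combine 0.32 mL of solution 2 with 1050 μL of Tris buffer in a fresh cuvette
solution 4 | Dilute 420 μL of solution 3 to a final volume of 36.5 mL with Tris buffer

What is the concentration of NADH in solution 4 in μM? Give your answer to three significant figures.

0.244 μM

Step 1: 260 μL + 2600 μL = 2860 μL total → factor 2860/260 = 11
Step 2: 0.55 mL brought to 3300 μL → factor 3.3/0.55 = 6
Step 3: 0.32 mL + 1050 μL = 1.37 mL total → factor 1.37/0.32 = 4.2812
Step 4: 420 μL brought to 36.5 mL → factor 36500/420 = 86.905
Overall dilution factor = 11 × 6 × 4.2812 × 86.905 = 24556
Final = 6.00 mM / 24556 = 0.0002443 mM = 0.244 μM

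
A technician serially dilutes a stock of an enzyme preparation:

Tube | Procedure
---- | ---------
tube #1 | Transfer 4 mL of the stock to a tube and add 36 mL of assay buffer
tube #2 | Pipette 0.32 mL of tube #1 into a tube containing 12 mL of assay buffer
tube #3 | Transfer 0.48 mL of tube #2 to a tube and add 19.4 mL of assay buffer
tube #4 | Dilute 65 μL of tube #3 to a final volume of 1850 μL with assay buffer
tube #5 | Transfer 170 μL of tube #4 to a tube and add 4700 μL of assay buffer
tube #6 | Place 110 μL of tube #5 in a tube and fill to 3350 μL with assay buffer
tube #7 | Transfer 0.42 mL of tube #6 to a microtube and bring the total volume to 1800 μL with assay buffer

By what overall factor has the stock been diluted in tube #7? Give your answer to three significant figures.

Step 1: 4 mL + 36 mL = 40 mL total → factor 40/4 = 10
Step 2: 0.32 mL + 12 mL = 12.32 mL total → factor 12.32/0.32 = 38.5
Step 3: 0.48 mL + 19.4 mL = 19.88 mL total → factor 19.88/0.48 = 41.417
Step 4: 65 μL brought to 1850 μL → factor 1850/65 = 28.462
Step 5: 170 μL + 4700 μL = 4870 μL total → factor 4870/170 = 28.647
Step 6: 110 μL brought to 3350 μL → factor 3350/110 = 30.455
Step 7: 0.42 mL brought to 1800 μL → factor 1.8/0.42 = 4.2857
Overall dilution factor = 10 × 38.5 × 41.417 × 28.462 × 28.647 × 30.455 × 4.2857 = 1.6969 × 10^9

1.70 × 10^9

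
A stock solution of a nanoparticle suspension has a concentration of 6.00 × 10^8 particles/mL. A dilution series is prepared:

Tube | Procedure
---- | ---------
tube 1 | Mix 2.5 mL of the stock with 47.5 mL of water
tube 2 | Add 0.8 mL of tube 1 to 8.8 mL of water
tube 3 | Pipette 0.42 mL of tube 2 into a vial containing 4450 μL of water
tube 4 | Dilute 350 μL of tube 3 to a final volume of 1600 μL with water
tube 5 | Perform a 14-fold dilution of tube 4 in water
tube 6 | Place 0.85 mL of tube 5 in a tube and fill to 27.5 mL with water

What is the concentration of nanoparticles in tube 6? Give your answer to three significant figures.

Step 1: 2.5 mL + 47.5 mL = 50 mL total → factor 50/2.5 = 20
Step 2: 0.8 mL + 8.8 mL = 9.6 mL total → factor 9.6/0.8 = 12
Step 3: 0.42 mL + 4450 μL = 4.87 mL total → factor 4.87/0.42 = 11.595
Step 4: 350 μL brought to 1600 μL → factor 1600/350 = 4.5714
Step 5: 14-fold → factor 14
Step 6: 0.85 mL brought to 27.5 mL → factor 27.5/0.85 = 32.353
Overall dilution factor = 20 × 12 × 11.595 × 4.5714 × 14 × 32.353 = 5.7622 × 10^6
Final = 6.00 × 10^8 particles/mL / 5.7622 × 10^6 = 104 particles/mL

104 particles/mL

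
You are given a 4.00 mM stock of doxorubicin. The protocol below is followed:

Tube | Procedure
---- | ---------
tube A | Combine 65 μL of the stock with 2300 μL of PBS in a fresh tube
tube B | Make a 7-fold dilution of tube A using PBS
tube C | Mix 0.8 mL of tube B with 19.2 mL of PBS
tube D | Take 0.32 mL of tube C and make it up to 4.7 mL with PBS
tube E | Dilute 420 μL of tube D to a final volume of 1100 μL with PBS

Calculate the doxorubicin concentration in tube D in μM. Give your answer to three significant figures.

0.0428 μM

Step 1: 65 μL + 2300 μL = 2365 μL total → factor 2365/65 = 36.385
Step 2: 7-fold → factor 7
Step 3: 0.8 mL + 19.2 mL = 20 mL total → factor 20/0.8 = 25
Step 4: 0.32 mL brought to 4.7 mL → factor 4.7/0.32 = 14.688
Dilution factor through tube D = 36.385 × 7 × 25 × 14.688 = 93520
[tube D] = 4.00 mM / 93520 = 4.277 × 10^-5 mM = 0.0428 μM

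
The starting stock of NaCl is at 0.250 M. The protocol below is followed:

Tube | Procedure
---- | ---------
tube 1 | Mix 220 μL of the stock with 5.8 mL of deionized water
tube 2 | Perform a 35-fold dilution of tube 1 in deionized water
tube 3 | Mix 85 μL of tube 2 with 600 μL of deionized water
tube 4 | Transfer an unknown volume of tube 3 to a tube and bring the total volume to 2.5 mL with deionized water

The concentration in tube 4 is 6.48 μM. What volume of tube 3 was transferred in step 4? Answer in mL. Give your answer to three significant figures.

Step 1: 220 μL + 5.8 mL = 6020 μL total → factor 6020/220 = 27.364
Step 2: 35-fold → factor 35
Step 3: 85 μL + 600 μL = 685 μL total → factor 685/85 = 8.0588
Step 4: v brought to 2.5 mL → factor = 2.5 mL/v
Product of known-step factors = 7718.2
Overall factor = 0.250 M / (6.48 μM) = 38580
Step-4 factor = 38580 / 7718.2 = 4.9986
v = 2.5 mL / 4.9986 = 0.500 mL

0.500 mL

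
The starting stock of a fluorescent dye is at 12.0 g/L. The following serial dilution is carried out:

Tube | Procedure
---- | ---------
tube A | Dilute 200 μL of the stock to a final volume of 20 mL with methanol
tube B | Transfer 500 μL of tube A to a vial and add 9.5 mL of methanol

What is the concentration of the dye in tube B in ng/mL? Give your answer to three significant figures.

Step 1: 200 μL brought to 20 mL → factor 20000/200 = 100
Step 2: 500 μL + 9.5 mL = 10000 μL total → factor 10000/500 = 20
Overall dilution factor = 100 × 20 = 2000
Final = 12.0 g/L / 2000 = 0.006000 g/L = 6.00 × 10^3 ng/mL

6.00 × 10^3 ng/mL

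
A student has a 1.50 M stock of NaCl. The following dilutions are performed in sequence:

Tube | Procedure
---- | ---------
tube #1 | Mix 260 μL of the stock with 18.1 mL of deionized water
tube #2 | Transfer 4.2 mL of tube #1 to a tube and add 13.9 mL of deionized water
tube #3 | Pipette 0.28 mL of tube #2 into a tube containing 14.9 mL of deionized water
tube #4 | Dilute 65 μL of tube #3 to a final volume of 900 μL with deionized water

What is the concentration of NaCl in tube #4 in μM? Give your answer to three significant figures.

Step 1: 260 μL + 18.1 mL = 18360 μL total → factor 18360/260 = 70.615
Step 2: 4.2 mL + 13.9 mL = 18.1 mL total → factor 18.1/4.2 = 4.3095
Step 3: 0.28 mL + 14.9 mL = 15.18 mL total → factor 15.18/0.28 = 54.214
Step 4: 65 μL brought to 900 μL → factor 900/65 = 13.846
Overall dilution factor = 70.615 × 4.3095 × 54.214 × 13.846 = 2.2844 × 10^5
Final = 1.50 M / 2.2844 × 10^5 = 6.566 × 10^-6 M = 6.57 μM

6.57 μM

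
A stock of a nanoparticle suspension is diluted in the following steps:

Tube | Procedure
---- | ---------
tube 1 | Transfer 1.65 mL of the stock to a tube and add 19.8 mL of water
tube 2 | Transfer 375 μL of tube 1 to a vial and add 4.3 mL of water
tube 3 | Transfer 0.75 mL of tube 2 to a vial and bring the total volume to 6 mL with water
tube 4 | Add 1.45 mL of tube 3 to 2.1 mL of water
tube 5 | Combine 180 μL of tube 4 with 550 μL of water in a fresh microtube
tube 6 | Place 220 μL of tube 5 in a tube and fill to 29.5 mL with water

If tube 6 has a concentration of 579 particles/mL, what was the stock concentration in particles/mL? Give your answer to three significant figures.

9.99 × 10^8 particles/mL

Step 1: 1.65 mL + 19.8 mL = 21.45 mL total → factor 21.45/1.65 = 13
Step 2: 375 μL + 4.3 mL = 4675 μL total → factor 4675/375 = 12.467
Step 3: 0.75 mL brought to 6 mL → factor 6/0.75 = 8
Step 4: 1.45 mL + 2.1 mL = 3.55 mL total → factor 3.55/1.45 = 2.4483
Step 5: 180 μL + 550 μL = 730 μL total → factor 730/180 = 4.0556
Step 6: 220 μL brought to 29.5 mL → factor 29500/220 = 134.09
Overall dilution factor = 13 × 12.467 × 8 × 2.4483 × 4.0556 × 134.09 = 1.7262 × 10^6
Stock = 579 particles/mL × 1.7262 × 10^6 = 9.99 × 10^8 particles/mL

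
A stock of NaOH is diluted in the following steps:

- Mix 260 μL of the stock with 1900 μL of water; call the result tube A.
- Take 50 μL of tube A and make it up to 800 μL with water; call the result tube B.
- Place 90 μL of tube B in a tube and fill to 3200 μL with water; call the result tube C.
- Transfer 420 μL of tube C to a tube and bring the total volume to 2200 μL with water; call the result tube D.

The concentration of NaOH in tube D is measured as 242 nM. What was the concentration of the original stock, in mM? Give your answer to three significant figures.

Step 1: 260 μL + 1900 μL = 2160 μL total → factor 2160/260 = 8.3077
Step 2: 50 μL brought to 800 μL → factor 800/50 = 16
Step 3: 90 μL brought to 3200 μL → factor 3200/90 = 35.556
Step 4: 420 μL brought to 2200 μL → factor 2200/420 = 5.2381
Overall dilution factor = 8.3077 × 16 × 35.556 × 5.2381 = 24756
Stock = 242 nM × 24756 = 5.991 × 10^6 nM = 5.99 mM

5.99 mM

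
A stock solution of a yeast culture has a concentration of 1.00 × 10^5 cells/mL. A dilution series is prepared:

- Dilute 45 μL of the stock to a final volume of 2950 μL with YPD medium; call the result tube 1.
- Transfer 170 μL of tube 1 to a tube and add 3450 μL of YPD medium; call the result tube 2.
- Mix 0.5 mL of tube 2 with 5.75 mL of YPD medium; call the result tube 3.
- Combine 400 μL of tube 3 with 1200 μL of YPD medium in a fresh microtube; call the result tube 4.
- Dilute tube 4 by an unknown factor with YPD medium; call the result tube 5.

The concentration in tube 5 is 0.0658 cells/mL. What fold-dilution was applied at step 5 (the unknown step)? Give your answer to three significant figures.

21.8-fold

Step 1: 45 μL brought to 2950 μL → factor 2950/45 = 65.556
Step 2: 170 μL + 3450 μL = 3620 μL total → factor 3620/170 = 21.294
Step 3: 0.5 mL + 5.75 mL = 6.25 mL total → factor 6.25/0.5 = 12.5
Step 4: 400 μL + 1200 μL = 1600 μL total → factor 1600/400 = 4
Step 5: unknown factor x
Product of known-step factors = 69797
Overall factor = 1.00 × 10^5 cells/mL / (0.0658 cells/mL) = 1.5198 × 10^6
x = 1.5198 × 10^6 / 69797 = 21.8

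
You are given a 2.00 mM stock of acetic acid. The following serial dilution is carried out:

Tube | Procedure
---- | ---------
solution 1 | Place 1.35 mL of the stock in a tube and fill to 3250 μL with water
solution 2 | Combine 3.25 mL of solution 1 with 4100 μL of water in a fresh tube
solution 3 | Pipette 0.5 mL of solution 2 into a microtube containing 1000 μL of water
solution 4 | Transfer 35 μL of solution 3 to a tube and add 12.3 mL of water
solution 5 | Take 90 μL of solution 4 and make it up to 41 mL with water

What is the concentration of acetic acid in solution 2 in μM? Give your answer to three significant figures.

Step 1: 1.35 mL brought to 3250 μL → factor 3.25/1.35 = 2.4074
Step 2: 3.25 mL + 4100 μL = 7.35 mL total → factor 7.35/3.25 = 2.2615
Dilution factor through solution 2 = 2.4074 × 2.2615 = 5.4444
[solution 2] = 2.00 mM / 5.4444 = 0.3673 mM = 367 μM

367 μM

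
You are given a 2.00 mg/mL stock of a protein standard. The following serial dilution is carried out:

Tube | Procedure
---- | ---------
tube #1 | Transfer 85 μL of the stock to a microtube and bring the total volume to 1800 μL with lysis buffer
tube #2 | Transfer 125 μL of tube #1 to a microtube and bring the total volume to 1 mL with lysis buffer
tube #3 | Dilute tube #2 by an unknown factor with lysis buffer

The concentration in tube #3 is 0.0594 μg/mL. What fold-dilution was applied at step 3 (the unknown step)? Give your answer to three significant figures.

199-fold

Step 1: 85 μL brought to 1800 μL → factor 1800/85 = 21.176
Step 2: 125 μL brought to 1 mL → factor 1000/125 = 8
Step 3: unknown factor x
Product of known-step factors = 169.41
Overall factor = 2.00 mg/mL / (0.0594 μg/mL) = 33670
x = 33670 / 169.41 = 199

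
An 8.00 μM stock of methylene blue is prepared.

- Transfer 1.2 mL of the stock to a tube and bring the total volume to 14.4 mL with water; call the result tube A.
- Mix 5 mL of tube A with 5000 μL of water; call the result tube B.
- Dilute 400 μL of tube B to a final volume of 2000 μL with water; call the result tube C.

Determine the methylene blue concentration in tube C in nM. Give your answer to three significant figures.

Step 1: 1.2 mL brought to 14.4 mL → factor 14.4/1.2 = 12
Step 2: 5 mL + 5000 μL = 10 mL total → factor 10/5 = 2
Step 3: 400 μL brought to 2000 μL → factor 2000/400 = 5
Overall dilution factor = 12 × 2 × 5 = 120
Final = 8.00 μM / 120 = 0.06667 μM = 66.7 nM

66.7 nM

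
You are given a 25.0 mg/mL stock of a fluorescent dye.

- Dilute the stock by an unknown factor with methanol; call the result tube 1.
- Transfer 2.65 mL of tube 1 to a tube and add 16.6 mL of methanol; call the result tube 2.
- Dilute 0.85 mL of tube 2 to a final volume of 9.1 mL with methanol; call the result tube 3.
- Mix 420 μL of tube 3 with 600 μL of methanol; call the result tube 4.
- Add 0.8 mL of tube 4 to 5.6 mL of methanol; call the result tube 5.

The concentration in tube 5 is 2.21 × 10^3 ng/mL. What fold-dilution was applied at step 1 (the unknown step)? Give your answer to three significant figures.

7.49-fold

Step 1: unknown factor x
Step 2: 2.65 mL + 16.6 mL = 19.25 mL total → factor 19.25/2.65 = 7.2642
Step 3: 0.85 mL brought to 9.1 mL → factor 9.1/0.85 = 10.706
Step 4: 420 μL + 600 μL = 1020 μL total → factor 1020/420 = 2.4286
Step 5: 0.8 mL + 5.6 mL = 6.4 mL total → factor 6.4/0.8 = 8
Product of known-step factors = 1510.9
Overall factor = 25.0 mg/mL / (2.21 × 10^3 ng/mL) = 11312
x = 11312 / 1510.9 = 7.49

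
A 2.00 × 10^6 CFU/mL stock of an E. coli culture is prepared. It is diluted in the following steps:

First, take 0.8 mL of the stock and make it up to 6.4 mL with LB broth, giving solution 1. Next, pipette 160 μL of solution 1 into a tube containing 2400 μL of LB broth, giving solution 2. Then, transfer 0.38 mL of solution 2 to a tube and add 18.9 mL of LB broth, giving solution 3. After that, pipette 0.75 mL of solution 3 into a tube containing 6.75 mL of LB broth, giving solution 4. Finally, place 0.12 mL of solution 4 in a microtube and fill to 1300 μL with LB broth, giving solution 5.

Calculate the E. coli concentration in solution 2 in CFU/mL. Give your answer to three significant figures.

1.56 × 10^4 CFU/mL

Step 1: 0.8 mL brought to 6.4 mL → factor 6.4/0.8 = 8
Step 2: 160 μL + 2400 μL = 2560 μL total → factor 2560/160 = 16
Dilution factor through solution 2 = 8 × 16 = 128
[solution 2] = 2.00 × 10^6 CFU/mL / 128 = 1.56 × 10^4 CFU/mL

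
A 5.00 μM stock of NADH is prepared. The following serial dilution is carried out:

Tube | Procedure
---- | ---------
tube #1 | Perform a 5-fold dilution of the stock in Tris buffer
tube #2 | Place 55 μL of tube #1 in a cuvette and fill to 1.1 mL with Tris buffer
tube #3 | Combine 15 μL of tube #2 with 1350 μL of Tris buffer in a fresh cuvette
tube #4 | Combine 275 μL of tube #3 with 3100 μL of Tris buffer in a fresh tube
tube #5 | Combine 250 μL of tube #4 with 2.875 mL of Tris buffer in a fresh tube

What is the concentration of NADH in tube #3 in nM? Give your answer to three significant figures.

Step 1: 5-fold → factor 5
Step 2: 55 μL brought to 1.1 mL → factor 1100/55 = 20
Step 3: 15 μL + 1350 μL = 1365 μL total → factor 1365/15 = 91
Dilution factor through tube #3 = 5 × 20 × 91 = 9100
[tube #3] = 5.00 μM / 9100 = 0.0005495 μM = 0.549 nM

0.549 nM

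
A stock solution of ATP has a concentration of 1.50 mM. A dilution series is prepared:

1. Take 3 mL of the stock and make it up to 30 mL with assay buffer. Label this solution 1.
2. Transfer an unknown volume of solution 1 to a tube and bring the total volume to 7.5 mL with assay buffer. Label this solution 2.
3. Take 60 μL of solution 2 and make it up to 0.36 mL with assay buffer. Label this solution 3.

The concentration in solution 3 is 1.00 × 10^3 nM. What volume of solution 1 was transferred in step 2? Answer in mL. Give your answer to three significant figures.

Step 1: 3 mL brought to 30 mL → factor 30/3 = 10
Step 2: v brought to 7.5 mL → factor = 7.5 mL/v
Step 3: 60 μL brought to 0.36 mL → factor 360/60 = 6
Product of known-step factors = 60
Overall factor = 1.50 mM / (1.00 × 10^3 nM) = 1500
Step-2 factor = 1500 / 60 = 25
v = 7.5 mL / 25 = 0.300 mL

0.300 mL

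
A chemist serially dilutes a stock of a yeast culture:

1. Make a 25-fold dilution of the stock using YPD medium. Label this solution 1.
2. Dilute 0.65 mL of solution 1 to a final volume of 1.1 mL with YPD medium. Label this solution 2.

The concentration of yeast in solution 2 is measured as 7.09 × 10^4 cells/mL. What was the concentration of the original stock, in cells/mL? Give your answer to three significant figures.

3.00 × 10^6 cells/mL

Step 1: 25-fold → factor 25
Step 2: 0.65 mL brought to 1.1 mL → factor 1.1/0.65 = 1.6923
Overall dilution factor = 25 × 1.6923 = 42.308
Stock = 7.09 × 10^4 cells/mL × 42.308 = 3.00 × 10^6 cells/mL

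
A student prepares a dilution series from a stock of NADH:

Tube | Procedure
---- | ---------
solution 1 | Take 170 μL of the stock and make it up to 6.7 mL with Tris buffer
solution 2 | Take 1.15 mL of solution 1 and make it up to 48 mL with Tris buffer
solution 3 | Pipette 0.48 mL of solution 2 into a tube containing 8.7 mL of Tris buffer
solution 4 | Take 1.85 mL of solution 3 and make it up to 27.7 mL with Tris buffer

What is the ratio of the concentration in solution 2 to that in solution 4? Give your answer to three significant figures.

Step 1: 170 μL brought to 6.7 mL → factor 6700/170 = 39.412
Step 2: 1.15 mL brought to 48 mL → factor 48/1.15 = 41.739
Step 3: 0.48 mL + 8.7 mL = 9.18 mL total → factor 9.18/0.48 = 19.125
Step 4: 1.85 mL brought to 27.7 mL → factor 27.7/1.85 = 14.973
Dilution factor to solution 2 = 1645; to solution 4 = 4.7106 × 10^5
[solution 2]/[solution 4] = (factor to solution 4)/(factor to solution 2) = 4.7106 × 10^5/1645 = 286

286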